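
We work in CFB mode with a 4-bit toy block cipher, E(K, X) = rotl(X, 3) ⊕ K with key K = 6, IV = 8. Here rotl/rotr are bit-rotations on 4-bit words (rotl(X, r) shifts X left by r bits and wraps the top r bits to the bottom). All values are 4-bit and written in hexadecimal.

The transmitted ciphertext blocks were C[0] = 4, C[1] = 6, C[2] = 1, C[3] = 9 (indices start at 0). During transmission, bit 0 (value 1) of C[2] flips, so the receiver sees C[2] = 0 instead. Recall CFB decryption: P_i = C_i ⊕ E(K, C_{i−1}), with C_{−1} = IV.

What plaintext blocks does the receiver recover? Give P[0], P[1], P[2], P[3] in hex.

Only C[2] changed, to 0. In CFB, a change in C_i flips the same bit in P_i and garbles P_{i+1}. Decrypting the received ciphertext:
P[0]: E(K, 8) = 2; 4 ⊕ 2 = 6.
P[1]: E(K, 4) = 4; 6 ⊕ 4 = 2.
P[2]: E(K, 6) = 5; 0 ⊕ 5 = 5.
P[3]: E(K, 0) = 6; 9 ⊕ 6 = F.
Blocks that differ from the original plaintext: P[2], P[3].

P[0] = 6, P[1] = 2, P[2] = 5, P[3] = F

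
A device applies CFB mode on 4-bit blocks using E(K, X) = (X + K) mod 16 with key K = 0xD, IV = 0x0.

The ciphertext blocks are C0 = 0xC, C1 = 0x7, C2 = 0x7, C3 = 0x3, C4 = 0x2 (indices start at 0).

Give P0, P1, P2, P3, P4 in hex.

P0 = 0x1, P1 = 0xE, P2 = 0x3, P3 = 0x7, P4 = 0x2

CFB decryption: P_i = C_i ⊕ E(K, C_{i−1}), with C_{−1} = IV.
P0: E(K, 0x0) = 0xD; 0xC ⊕ 0xD = 0x1.
P1: E(K, 0xC) = 0x9; 0x7 ⊕ 0x9 = 0xE.
P2: E(K, 0x7) = 0x4; 0x7 ⊕ 0x4 = 0x3.
P3: E(K, 0x7) = 0x4; 0x3 ⊕ 0x4 = 0x7.
P4: E(K, 0x3) = 0x0; 0x2 ⊕ 0x0 = 0x2.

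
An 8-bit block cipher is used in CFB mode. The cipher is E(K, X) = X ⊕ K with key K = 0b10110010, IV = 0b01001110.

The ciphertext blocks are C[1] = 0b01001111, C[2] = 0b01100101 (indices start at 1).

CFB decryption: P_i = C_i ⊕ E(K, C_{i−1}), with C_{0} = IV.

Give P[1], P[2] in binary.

P[1] = 0b10110011, P[2] = 0b10011000

P[1]: E(K, 0b01001110) = 0b11111100; 0b01001111 ⊕ 0b11111100 = 0b10110011.
P[2]: E(K, 0b01001111) = 0b11111101; 0b01100101 ⊕ 0b11111101 = 0b10011000.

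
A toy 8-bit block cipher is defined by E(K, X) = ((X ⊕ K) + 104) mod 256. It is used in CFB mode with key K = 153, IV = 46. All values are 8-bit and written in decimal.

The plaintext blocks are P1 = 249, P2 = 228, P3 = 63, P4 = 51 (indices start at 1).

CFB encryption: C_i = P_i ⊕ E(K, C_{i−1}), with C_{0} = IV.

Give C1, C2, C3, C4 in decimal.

C1: E(K, 46) = 31; 249 ⊕ 31 = 230.
C2: E(K, 230) = 231; 228 ⊕ 231 = 3.
C3: E(K, 3) = 2; 63 ⊕ 2 = 61.
C4: E(K, 61) = 12; 51 ⊕ 12 = 63.

C1 = 230, C2 = 3, C3 = 61, C4 = 63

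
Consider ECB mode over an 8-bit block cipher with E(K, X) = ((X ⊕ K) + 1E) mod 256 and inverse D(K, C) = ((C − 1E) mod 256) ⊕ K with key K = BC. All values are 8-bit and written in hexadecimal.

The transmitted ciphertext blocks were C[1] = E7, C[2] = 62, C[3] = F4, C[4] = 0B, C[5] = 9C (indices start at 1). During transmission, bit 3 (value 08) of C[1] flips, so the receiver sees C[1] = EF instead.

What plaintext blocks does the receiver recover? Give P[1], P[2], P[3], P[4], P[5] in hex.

P[1] = 6D, P[2] = F8, P[3] = 6A, P[4] = 51, P[5] = C2

ECB decryption: P_i = D(K, C_i).
Only C[1] changed, to EF. In ECB, a change in C_i affects only P_i. Decrypting the received ciphertext:
P[1]: D(K, EF) = 6D.
P[2]: D(K, 62) = F8.
P[3]: D(K, F4) = 6A.
P[4]: D(K, 0B) = 51.
P[5]: D(K, 9C) = C2.
Blocks that differ from the original plaintext: P[1].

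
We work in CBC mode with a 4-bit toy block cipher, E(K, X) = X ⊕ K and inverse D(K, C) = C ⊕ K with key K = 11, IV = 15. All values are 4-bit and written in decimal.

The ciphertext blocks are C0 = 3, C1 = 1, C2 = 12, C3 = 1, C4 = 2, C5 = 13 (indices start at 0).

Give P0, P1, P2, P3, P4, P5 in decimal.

P0 = 7, P1 = 9, P2 = 6, P3 = 6, P4 = 8, P5 = 4

CBC decryption: P_i = D(K, C_i) ⊕ C_{i−1}, with C_{−1} = IV.
P0: D(K, 3) = 8; 8 ⊕ 15 = 7.
P1: D(K, 1) = 10; 10 ⊕ 3 = 9.
P2: D(K, 12) = 7; 7 ⊕ 1 = 6.
P3: D(K, 1) = 10; 10 ⊕ 12 = 6.
P4: D(K, 2) = 9; 9 ⊕ 1 = 8.
P5: D(K, 13) = 6; 6 ⊕ 2 = 4.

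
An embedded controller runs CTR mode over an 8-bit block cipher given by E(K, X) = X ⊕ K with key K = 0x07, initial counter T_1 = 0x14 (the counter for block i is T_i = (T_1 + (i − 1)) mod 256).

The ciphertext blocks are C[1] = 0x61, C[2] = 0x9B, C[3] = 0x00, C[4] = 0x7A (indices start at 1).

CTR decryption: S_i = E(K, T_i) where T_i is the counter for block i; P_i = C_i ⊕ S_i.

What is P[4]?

P[4]: T = 0x17, S = E(K, T) = 0x10; 0x7A ⊕ 0x10 = 0x6A.

P[4] = 0x6A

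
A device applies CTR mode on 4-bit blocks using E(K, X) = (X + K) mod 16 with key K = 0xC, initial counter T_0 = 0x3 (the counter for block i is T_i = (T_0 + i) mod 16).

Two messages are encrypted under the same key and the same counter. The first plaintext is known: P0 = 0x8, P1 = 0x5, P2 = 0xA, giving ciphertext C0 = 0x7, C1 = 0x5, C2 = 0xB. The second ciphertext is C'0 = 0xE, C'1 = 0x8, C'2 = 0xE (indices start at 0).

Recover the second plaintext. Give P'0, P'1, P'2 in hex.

In CTR with a reused counter, both messages share the same keystream S_i, so C_i ⊕ C'_i = P_i ⊕ P'_i and thus P'_i = P_i ⊕ C_i ⊕ C'_i.
P'0: 0x8 ⊕ 0x7 ⊕ 0xE = 0x1.
P'1: 0x5 ⊕ 0x5 ⊕ 0x8 = 0x8.
P'2: 0xA ⊕ 0xB ⊕ 0xE = 0xF.

P'0 = 0x1, P'1 = 0x8, P'2 = 0xF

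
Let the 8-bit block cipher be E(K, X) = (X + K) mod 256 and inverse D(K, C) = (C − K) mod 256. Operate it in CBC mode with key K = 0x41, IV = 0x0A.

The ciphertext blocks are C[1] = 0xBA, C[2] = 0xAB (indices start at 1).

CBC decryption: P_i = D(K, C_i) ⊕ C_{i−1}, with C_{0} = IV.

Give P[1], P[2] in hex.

P[1]: D(K, 0xBA) = 0x79; 0x79 ⊕ 0x0A = 0x73.
P[2]: D(K, 0xAB) = 0x6A; 0x6A ⊕ 0xBA = 0xD0.

P[1] = 0x73, P[2] = 0xD0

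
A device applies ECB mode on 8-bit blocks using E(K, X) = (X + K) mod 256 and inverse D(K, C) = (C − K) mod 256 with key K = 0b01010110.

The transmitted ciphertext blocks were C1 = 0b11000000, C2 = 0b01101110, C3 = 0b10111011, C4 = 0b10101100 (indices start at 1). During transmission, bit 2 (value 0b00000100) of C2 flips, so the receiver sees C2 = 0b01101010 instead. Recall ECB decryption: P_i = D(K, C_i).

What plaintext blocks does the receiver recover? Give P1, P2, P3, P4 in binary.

P1 = 0b01101010, P2 = 0b00010100, P3 = 0b01100101, P4 = 0b01010110

Only C2 changed, to 0b01101010. In ECB, a change in C_i affects only P_i. Decrypting the received ciphertext:
P1: D(K, 0b11000000) = 0b01101010.
P2: D(K, 0b01101010) = 0b00010100.
P3: D(K, 0b10111011) = 0b01100101.
P4: D(K, 0b10101100) = 0b01010110.
Blocks that differ from the original plaintext: P2.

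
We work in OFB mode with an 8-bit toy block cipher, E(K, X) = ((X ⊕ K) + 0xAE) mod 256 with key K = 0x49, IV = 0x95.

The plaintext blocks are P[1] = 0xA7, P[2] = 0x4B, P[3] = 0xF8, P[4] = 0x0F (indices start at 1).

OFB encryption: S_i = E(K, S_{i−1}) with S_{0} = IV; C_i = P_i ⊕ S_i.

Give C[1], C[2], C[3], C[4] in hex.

C[1] = 0x2D, C[2] = 0x3A, C[3] = 0x1E, C[4] = 0x52

C[1]: S = E(K, 0x95) = 0x8A; 0xA7 ⊕ 0x8A = 0x2D.
C[2]: S = E(K, 0x8A) = 0x71; 0x4B ⊕ 0x71 = 0x3A.
C[3]: S = E(K, 0x71) = 0xE6; 0xF8 ⊕ 0xE6 = 0x1E.
C[4]: S = E(K, 0xE6) = 0x5D; 0x0F ⊕ 0x5D = 0x52.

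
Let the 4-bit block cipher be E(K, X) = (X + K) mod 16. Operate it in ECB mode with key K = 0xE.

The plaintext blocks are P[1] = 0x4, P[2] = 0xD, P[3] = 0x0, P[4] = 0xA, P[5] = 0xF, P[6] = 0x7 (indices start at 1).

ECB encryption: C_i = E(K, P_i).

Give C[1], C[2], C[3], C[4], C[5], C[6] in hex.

C[1]: E(K, 0x4) = 0x2.
C[2]: E(K, 0xD) = 0xB.
C[3]: E(K, 0x0) = 0xE.
C[4]: E(K, 0xA) = 0x8.
C[5]: E(K, 0xF) = 0xD.
C[6]: E(K, 0x7) = 0x5.

C[1] = 0x2, C[2] = 0xB, C[3] = 0xE, C[4] = 0x8, C[5] = 0xD, C[6] = 0x5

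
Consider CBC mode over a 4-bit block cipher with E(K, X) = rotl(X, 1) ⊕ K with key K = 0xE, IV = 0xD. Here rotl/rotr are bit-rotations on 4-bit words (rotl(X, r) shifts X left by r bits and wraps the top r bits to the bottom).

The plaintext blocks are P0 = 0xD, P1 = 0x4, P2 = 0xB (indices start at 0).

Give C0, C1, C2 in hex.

CBC encryption: C_i = E(K, P_i ⊕ C_{i−1}), with C_{−1} = IV.
C0: P0 ⊕ 0xD = 0x0; E(K, 0x0) = 0xE.
C1: P1 ⊕ 0xE = 0xA; E(K, 0xA) = 0xB.
C2: P2 ⊕ 0xB = 0x0; E(K, 0x0) = 0xE.

C0 = 0xE, C1 = 0xB, C2 = 0xE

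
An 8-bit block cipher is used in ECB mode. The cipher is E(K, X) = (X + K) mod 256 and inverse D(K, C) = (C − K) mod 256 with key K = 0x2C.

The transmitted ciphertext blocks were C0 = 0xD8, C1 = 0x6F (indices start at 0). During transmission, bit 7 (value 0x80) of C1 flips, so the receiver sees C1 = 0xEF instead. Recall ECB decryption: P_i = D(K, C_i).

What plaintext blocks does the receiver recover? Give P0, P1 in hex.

Only C1 changed, to 0xEF. In ECB, a change in C_i affects only P_i. Decrypting the received ciphertext:
P0: D(K, 0xD8) = 0xAC.
P1: D(K, 0xEF) = 0xC3.
Blocks that differ from the original plaintext: P1.

P0 = 0xAC, P1 = 0xC3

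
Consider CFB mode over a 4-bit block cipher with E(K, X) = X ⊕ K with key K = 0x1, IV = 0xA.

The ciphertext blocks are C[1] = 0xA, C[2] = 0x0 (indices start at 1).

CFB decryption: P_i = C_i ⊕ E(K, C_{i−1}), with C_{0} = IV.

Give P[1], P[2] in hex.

P[1] = 0x1, P[2] = 0xB

P[1]: E(K, 0xA) = 0xB; 0xA ⊕ 0xB = 0x1.
P[2]: E(K, 0xA) = 0xB; 0x0 ⊕ 0xB = 0xB.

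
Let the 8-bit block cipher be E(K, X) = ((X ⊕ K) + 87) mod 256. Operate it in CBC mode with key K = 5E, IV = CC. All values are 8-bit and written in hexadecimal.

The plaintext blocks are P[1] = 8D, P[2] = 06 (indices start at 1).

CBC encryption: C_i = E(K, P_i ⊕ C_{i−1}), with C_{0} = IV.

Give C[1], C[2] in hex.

C[1]: P[1] ⊕ CC = 41; E(K, 41) = A6.
C[2]: P[2] ⊕ A6 = A0; E(K, A0) = 85.

C[1] = A6, C[2] = 85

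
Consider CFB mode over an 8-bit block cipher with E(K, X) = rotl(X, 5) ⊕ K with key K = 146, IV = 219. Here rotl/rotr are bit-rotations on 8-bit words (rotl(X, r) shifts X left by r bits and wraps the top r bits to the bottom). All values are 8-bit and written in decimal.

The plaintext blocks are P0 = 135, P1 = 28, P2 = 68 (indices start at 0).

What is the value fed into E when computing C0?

219

CFB encryption: C_i = P_i ⊕ E(K, C_{i−1}), with C_{−1} = IV.
C0: E(K, 219) = 233; 135 ⊕ 233 = 110.
So the input to E for block 0 is 219.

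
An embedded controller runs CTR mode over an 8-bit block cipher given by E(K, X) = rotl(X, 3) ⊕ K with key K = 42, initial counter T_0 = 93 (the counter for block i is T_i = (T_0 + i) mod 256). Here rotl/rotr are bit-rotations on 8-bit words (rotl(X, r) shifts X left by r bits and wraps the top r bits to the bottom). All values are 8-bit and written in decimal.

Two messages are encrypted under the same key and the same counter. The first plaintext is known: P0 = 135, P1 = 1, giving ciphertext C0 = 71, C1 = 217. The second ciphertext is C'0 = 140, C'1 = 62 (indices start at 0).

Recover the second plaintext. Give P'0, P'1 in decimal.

In CTR with a reused counter, both messages share the same keystream S_i, so C_i ⊕ C'_i = P_i ⊕ P'_i and thus P'_i = P_i ⊕ C_i ⊕ C'_i.
P'0: 135 ⊕ 71 ⊕ 140 = 76.
P'1: 1 ⊕ 217 ⊕ 62 = 230.

P'0 = 76, P'1 = 230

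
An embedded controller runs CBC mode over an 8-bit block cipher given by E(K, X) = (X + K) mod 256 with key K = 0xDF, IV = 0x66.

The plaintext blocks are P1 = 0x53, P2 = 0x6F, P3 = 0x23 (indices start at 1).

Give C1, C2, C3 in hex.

CBC encryption: C_i = E(K, P_i ⊕ C_{i−1}), with C_{0} = IV.
C1: P1 ⊕ 0x66 = 0x35; E(K, 0x35) = 0x14.
C2: P2 ⊕ 0x14 = 0x7B; E(K, 0x7B) = 0x5A.
C3: P3 ⊕ 0x5A = 0x79; E(K, 0x79) = 0x58.

C1 = 0x14, C2 = 0x5A, C3 = 0x58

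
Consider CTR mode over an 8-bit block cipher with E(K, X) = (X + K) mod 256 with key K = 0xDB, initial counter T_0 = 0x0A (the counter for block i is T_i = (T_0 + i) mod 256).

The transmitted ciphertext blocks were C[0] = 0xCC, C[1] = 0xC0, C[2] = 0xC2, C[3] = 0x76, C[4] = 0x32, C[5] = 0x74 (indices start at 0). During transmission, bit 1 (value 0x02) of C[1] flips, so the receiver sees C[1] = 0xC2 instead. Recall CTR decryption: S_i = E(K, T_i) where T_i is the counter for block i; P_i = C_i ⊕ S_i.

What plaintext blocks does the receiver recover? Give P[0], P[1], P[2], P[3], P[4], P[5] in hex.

Only C[1] changed, to 0xC2. In CTR, a change in C_i flips the same bit in P_i only; the keystream is unaffected. Decrypting the received ciphertext:
P[0]: T = 0x0A, S = E(K, T) = 0xE5; 0xCC ⊕ 0xE5 = 0x29.
P[1]: T = 0x0B, S = E(K, T) = 0xE6; 0xC2 ⊕ 0xE6 = 0x24.
P[2]: T = 0x0C, S = E(K, T) = 0xE7; 0xC2 ⊕ 0xE7 = 0x25.
P[3]: T = 0x0D, S = E(K, T) = 0xE8; 0x76 ⊕ 0xE8 = 0x9E.
P[4]: T = 0x0E, S = E(K, T) = 0xE9; 0x32 ⊕ 0xE9 = 0xDB.
P[5]: T = 0x0F, S = E(K, T) = 0xEA; 0x74 ⊕ 0xEA = 0x9E.
Blocks that differ from the original plaintext: P[1].

P[0] = 0x29, P[1] = 0x24, P[2] = 0x25, P[3] = 0x9E, P[4] = 0xDB, P[5] = 0x9E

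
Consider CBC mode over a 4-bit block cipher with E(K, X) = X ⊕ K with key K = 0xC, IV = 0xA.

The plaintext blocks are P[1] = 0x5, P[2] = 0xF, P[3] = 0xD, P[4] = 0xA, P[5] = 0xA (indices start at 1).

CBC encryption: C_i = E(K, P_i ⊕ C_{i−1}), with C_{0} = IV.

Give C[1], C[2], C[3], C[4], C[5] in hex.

C[1] = 0x3, C[2] = 0x0, C[3] = 0x1, C[4] = 0x7, C[5] = 0x1

C[1]: P[1] ⊕ 0xA = 0xF; E(K, 0xF) = 0x3.
C[2]: P[2] ⊕ 0x3 = 0xC; E(K, 0xC) = 0x0.
C[3]: P[3] ⊕ 0x0 = 0xD; E(K, 0xD) = 0x1.
C[4]: P[4] ⊕ 0x1 = 0xB; E(K, 0xB) = 0x7.
C[5]: P[5] ⊕ 0x7 = 0xD; E(K, 0xD) = 0x1.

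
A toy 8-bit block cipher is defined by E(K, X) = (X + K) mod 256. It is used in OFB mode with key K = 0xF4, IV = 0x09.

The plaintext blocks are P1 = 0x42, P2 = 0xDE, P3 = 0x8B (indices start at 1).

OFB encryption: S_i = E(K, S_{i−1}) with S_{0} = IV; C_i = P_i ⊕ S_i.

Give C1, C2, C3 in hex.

C1: S = E(K, 0x09) = 0xFD; 0x42 ⊕ 0xFD = 0xBF.
C2: S = E(K, 0xFD) = 0xF1; 0xDE ⊕ 0xF1 = 0x2F.
C3: S = E(K, 0xF1) = 0xE5; 0x8B ⊕ 0xE5 = 0x6E.

C1 = 0xBF, C2 = 0x2F, C3 = 0x6E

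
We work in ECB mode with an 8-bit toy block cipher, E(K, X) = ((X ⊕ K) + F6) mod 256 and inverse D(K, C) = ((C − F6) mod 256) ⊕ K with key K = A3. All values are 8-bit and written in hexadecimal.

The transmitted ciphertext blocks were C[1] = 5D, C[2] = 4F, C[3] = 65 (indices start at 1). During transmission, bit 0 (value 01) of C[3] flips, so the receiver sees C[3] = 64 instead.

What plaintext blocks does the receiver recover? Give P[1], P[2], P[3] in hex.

P[1] = C4, P[2] = FA, P[3] = CD

ECB decryption: P_i = D(K, C_i).
Only C[3] changed, to 64. In ECB, a change in C_i affects only P_i. Decrypting the received ciphertext:
P[1]: D(K, 5D) = C4.
P[2]: D(K, 4F) = FA.
P[3]: D(K, 64) = CD.
Blocks that differ from the original plaintext: P[3].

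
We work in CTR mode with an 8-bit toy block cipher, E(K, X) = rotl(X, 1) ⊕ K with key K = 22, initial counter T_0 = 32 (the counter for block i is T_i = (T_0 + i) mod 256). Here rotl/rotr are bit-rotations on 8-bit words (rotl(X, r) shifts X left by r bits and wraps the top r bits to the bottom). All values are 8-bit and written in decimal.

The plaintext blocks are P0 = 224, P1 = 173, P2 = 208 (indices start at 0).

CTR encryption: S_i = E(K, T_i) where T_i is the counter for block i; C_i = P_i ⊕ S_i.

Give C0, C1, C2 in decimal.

C0 = 182, C1 = 249, C2 = 130

C0: T = 32, S = E(K, T) = 86; 224 ⊕ 86 = 182.
C1: T = 33, S = E(K, T) = 84; 173 ⊕ 84 = 249.
C2: T = 34, S = E(K, T) = 82; 208 ⊕ 82 = 130.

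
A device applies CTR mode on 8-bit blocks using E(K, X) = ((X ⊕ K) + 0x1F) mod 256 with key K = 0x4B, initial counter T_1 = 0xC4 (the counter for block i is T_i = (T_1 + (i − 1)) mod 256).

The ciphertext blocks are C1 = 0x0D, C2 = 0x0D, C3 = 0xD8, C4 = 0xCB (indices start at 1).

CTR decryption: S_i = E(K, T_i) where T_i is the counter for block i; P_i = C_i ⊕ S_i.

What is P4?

P4: T = 0xC7, S = E(K, T) = 0xAB; 0xCB ⊕ 0xAB = 0x60.

P4 = 0x60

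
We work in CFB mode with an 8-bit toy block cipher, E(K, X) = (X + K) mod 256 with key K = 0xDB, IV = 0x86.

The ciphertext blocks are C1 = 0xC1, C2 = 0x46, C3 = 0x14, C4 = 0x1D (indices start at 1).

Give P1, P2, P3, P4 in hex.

P1 = 0xA0, P2 = 0xDA, P3 = 0x35, P4 = 0xF2

CFB decryption: P_i = C_i ⊕ E(K, C_{i−1}), with C_{0} = IV.
P1: E(K, 0x86) = 0x61; 0xC1 ⊕ 0x61 = 0xA0.
P2: E(K, 0xC1) = 0x9C; 0x46 ⊕ 0x9C = 0xDA.
P3: E(K, 0x46) = 0x21; 0x14 ⊕ 0x21 = 0x35.
P4: E(K, 0x14) = 0xEF; 0x1D ⊕ 0xEF = 0xF2.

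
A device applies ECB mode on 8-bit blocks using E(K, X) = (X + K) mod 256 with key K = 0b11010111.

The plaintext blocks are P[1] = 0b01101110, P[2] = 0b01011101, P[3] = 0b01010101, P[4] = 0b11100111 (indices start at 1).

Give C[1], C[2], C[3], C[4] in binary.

ECB encryption: C_i = E(K, P_i).
C[1]: E(K, 0b01101110) = 0b01000101.
C[2]: E(K, 0b01011101) = 0b00110100.
C[3]: E(K, 0b01010101) = 0b00101100.
C[4]: E(K, 0b11100111) = 0b10111110.

C[1] = 0b01000101, C[2] = 0b00110100, C[3] = 0b00101100, C[4] = 0b10111110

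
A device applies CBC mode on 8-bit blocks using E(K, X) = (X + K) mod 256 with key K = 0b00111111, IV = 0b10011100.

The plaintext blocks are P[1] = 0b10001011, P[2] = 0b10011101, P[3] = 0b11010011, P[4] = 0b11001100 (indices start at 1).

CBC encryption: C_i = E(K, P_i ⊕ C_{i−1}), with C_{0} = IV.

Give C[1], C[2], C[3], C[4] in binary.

C[1]: P[1] ⊕ 0b10011100 = 0b00010111; E(K, 0b00010111) = 0b01010110.
C[2]: P[2] ⊕ 0b01010110 = 0b11001011; E(K, 0b11001011) = 0b00001010.
C[3]: P[3] ⊕ 0b00001010 = 0b11011001; E(K, 0b11011001) = 0b00011000.
C[4]: P[4] ⊕ 0b00011000 = 0b11010100; E(K, 0b11010100) = 0b00010011.

C[1] = 0b01010110, C[2] = 0b00001010, C[3] = 0b00011000, C[4] = 0b00010011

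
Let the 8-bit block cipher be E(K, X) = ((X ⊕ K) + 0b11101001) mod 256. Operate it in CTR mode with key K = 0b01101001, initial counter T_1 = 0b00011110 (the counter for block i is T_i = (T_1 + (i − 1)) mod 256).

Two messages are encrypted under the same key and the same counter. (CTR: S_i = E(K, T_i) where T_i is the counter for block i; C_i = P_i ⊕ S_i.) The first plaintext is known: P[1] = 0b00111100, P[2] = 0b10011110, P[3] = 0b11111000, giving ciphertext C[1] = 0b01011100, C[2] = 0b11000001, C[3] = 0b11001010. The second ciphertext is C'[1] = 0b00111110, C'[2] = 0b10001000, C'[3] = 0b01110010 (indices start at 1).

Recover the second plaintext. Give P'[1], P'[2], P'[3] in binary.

P'[1] = 0b01011110, P'[2] = 0b11010111, P'[3] = 0b01000000

In CTR with a reused counter, both messages share the same keystream S_i, so C_i ⊕ C'_i = P_i ⊕ P'_i and thus P'_i = P_i ⊕ C_i ⊕ C'_i.
P'[1]: 0b00111100 ⊕ 0b01011100 ⊕ 0b00111110 = 0b01011110.
P'[2]: 0b10011110 ⊕ 0b11000001 ⊕ 0b10001000 = 0b11010111.
P'[3]: 0b11111000 ⊕ 0b11001010 ⊕ 0b01110010 = 0b01000000.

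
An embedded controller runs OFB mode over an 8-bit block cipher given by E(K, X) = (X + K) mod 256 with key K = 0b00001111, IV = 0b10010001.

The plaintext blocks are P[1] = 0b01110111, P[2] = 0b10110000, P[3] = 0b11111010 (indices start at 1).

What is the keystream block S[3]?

OFB encryption: S_i = E(K, S_{i−1}) with S_{0} = IV; C_i = P_i ⊕ S_i.
C[1]: S = E(K, 0b10010001) = 0b10100000; 0b01110111 ⊕ 0b10100000 = 0b11010111.
C[2]: S = E(K, 0b10100000) = 0b10101111; 0b10110000 ⊕ 0b10101111 = 0b00011111.
C[3]: S = E(K, 0b10101111) = 0b10111110; 0b11111010 ⊕ 0b10111110 = 0b01000100.
So S[3] = 0b10111110.

0b10111110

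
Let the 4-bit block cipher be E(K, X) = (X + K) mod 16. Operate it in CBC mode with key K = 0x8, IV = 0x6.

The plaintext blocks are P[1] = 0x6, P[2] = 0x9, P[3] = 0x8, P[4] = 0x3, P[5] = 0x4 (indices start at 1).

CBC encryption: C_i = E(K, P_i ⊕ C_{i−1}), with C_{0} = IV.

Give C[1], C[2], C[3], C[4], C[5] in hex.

C[1] = 0x8, C[2] = 0x9, C[3] = 0x9, C[4] = 0x2, C[5] = 0xE

C[1]: P[1] ⊕ 0x6 = 0x0; E(K, 0x0) = 0x8.
C[2]: P[2] ⊕ 0x8 = 0x1; E(K, 0x1) = 0x9.
C[3]: P[3] ⊕ 0x9 = 0x1; E(K, 0x1) = 0x9.
C[4]: P[4] ⊕ 0x9 = 0xA; E(K, 0xA) = 0x2.
C[5]: P[5] ⊕ 0x2 = 0x6; E(K, 0x6) = 0xE.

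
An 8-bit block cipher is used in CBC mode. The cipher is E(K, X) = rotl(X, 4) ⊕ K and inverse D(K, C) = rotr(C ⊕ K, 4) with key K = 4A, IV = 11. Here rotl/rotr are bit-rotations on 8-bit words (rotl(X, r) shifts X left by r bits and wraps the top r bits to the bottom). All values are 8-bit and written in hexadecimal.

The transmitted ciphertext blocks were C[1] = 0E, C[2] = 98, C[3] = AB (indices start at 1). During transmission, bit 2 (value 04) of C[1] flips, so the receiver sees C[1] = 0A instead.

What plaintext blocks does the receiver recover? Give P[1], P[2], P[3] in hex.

P[1] = 15, P[2] = 27, P[3] = 86

CBC decryption: P_i = D(K, C_i) ⊕ C_{i−1}, with C_{0} = IV.
Only C[1] changed, to 0A. In CBC, a change in C_i garbles P_i and flips the same bit in P_{i+1}. Decrypting the received ciphertext:
P[1]: D(K, 0A) = 04; 04 ⊕ 11 = 15.
P[2]: D(K, 98) = 2D; 2D ⊕ 0A = 27.
P[3]: D(K, AB) = 1E; 1E ⊕ 98 = 86.
Blocks that differ from the original plaintext: P[1], P[2].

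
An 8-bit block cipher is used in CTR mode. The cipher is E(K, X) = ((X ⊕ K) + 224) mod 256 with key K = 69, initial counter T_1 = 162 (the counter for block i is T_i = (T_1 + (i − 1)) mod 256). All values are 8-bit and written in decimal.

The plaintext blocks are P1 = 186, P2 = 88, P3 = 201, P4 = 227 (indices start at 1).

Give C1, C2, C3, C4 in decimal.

CTR encryption: S_i = E(K, T_i) where T_i is the counter for block i; C_i = P_i ⊕ S_i.
C1: T = 162, S = E(K, T) = 199; 186 ⊕ 199 = 125.
C2: T = 163, S = E(K, T) = 198; 88 ⊕ 198 = 158.
C3: T = 164, S = E(K, T) = 193; 201 ⊕ 193 = 8.
C4: T = 165, S = E(K, T) = 192; 227 ⊕ 192 = 35.

C1 = 125, C2 = 158, C3 = 8, C4 = 35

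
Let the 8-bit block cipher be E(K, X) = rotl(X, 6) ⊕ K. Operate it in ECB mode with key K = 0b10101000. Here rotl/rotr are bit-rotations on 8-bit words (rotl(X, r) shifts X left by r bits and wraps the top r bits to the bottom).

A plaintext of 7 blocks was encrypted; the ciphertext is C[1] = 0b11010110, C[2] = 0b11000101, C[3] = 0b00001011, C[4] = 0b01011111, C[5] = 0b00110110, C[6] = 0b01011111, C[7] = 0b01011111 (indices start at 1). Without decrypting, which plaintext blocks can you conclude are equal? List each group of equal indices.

P[4] = P[6] = P[7]

ECB encrypts each block independently with the same key, so equal ciphertext blocks imply equal plaintext blocks.
C[4] = C[6] = C[7] = 0b01011111, so P[4] = P[6] = P[7].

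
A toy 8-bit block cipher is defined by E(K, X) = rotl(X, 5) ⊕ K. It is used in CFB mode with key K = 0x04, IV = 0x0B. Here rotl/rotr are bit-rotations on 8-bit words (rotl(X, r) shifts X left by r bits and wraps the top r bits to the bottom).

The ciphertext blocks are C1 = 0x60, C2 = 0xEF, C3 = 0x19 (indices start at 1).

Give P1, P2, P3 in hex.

P1 = 0x05, P2 = 0xE7, P3 = 0xE0

CFB decryption: P_i = C_i ⊕ E(K, C_{i−1}), with C_{0} = IV.
P1: E(K, 0x0B) = 0x65; 0x60 ⊕ 0x65 = 0x05.
P2: E(K, 0x60) = 0x08; 0xEF ⊕ 0x08 = 0xE7.
P3: E(K, 0xEF) = 0xF9; 0x19 ⊕ 0xF9 = 0xE0.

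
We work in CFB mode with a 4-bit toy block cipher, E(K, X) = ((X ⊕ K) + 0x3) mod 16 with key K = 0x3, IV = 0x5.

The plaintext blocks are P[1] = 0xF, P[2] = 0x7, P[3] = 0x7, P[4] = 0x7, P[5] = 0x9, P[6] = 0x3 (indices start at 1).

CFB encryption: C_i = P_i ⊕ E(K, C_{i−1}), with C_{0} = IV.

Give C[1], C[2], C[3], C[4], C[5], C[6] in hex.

C[1] = 0x6, C[2] = 0xF, C[3] = 0x8, C[4] = 0x9, C[5] = 0x4, C[6] = 0x9

C[1]: E(K, 0x5) = 0x9; 0xF ⊕ 0x9 = 0x6.
C[2]: E(K, 0x6) = 0x8; 0x7 ⊕ 0x8 = 0xF.
C[3]: E(K, 0xF) = 0xF; 0x7 ⊕ 0xF = 0x8.
C[4]: E(K, 0x8) = 0xE; 0x7 ⊕ 0xE = 0x9.
C[5]: E(K, 0x9) = 0xD; 0x9 ⊕ 0xD = 0x4.
C[6]: E(K, 0x4) = 0xA; 0x3 ⊕ 0xA = 0x9.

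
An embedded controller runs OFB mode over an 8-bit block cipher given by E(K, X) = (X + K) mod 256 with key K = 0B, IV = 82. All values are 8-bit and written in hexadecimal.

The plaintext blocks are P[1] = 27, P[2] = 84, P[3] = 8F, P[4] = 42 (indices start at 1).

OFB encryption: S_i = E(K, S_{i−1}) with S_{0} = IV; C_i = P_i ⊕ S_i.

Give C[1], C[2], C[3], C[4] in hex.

C[1] = AA, C[2] = 1C, C[3] = 2C, C[4] = EC

C[1]: S = E(K, 82) = 8D; 27 ⊕ 8D = AA.
C[2]: S = E(K, 8D) = 98; 84 ⊕ 98 = 1C.
C[3]: S = E(K, 98) = A3; 8F ⊕ A3 = 2C.
C[4]: S = E(K, A3) = AE; 42 ⊕ AE = EC.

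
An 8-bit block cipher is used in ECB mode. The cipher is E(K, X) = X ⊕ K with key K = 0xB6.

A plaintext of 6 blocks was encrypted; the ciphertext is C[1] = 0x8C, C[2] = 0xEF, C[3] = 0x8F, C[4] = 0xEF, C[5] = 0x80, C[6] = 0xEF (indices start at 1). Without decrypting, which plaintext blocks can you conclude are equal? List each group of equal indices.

P[2] = P[4] = P[6]

ECB encrypts each block independently with the same key, so equal ciphertext blocks imply equal plaintext blocks.
C[2] = C[4] = C[6] = 0xEF, so P[2] = P[4] = P[6].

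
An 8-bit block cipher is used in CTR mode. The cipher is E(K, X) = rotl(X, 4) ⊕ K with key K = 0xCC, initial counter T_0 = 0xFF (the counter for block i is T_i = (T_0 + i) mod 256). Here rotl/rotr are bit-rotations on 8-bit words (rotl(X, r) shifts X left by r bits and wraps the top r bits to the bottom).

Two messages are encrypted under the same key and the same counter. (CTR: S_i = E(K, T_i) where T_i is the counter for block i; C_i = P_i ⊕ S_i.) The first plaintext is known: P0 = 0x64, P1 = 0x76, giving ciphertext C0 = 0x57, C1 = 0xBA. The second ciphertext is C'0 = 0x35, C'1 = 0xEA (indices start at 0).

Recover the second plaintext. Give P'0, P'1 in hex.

P'0 = 0x06, P'1 = 0x26

In CTR with a reused counter, both messages share the same keystream S_i, so C_i ⊕ C'_i = P_i ⊕ P'_i and thus P'_i = P_i ⊕ C_i ⊕ C'_i.
P'0: 0x64 ⊕ 0x57 ⊕ 0x35 = 0x06.
P'1: 0x76 ⊕ 0xBA ⊕ 0xEA = 0x26.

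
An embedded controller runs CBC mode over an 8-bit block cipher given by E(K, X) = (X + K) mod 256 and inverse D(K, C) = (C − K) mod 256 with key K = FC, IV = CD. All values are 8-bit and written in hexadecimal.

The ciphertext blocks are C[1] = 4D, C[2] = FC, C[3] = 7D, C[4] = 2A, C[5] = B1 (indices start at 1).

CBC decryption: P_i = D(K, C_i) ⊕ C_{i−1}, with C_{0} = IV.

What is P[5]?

P[5]: D(K, B1) = B5; B5 ⊕ 2A = 9F.

P[5] = 9F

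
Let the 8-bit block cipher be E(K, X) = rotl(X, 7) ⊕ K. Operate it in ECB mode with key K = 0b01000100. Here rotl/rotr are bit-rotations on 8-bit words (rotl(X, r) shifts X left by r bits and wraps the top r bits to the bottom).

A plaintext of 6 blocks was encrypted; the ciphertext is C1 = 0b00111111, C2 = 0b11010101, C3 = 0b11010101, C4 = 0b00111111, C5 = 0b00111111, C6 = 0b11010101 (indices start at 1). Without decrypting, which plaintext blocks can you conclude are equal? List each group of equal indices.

P1 = P4 = P5; P2 = P3 = P6

ECB encrypts each block independently with the same key, so equal ciphertext blocks imply equal plaintext blocks.
C1 = C4 = C5 = 0b00111111, so P1 = P4 = P5.
C2 = C3 = C6 = 0b11010101, so P2 = P3 = P6.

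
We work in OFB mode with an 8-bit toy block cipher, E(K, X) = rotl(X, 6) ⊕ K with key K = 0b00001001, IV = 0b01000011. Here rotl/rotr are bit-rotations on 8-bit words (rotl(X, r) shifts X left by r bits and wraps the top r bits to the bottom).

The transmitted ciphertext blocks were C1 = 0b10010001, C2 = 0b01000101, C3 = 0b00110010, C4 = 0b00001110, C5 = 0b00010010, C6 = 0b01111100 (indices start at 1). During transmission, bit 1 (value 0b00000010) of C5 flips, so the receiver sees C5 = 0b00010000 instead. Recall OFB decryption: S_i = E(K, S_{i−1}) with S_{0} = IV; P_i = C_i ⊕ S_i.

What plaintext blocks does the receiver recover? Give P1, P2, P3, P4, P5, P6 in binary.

P1 = 0b01001000, P2 = 0b00111010, P3 = 0b11100100, P4 = 0b10110010, P5 = 0b00110110, P6 = 0b11111100

Only C5 changed, to 0b00010000. In OFB, a change in C_i flips the same bit in P_i only; the keystream is unaffected. Decrypting the received ciphertext:
P1: S = E(K, 0b01000011) = 0b11011001; 0b10010001 ⊕ 0b11011001 = 0b01001000.
P2: S = E(K, 0b11011001) = 0b01111111; 0b01000101 ⊕ 0b01111111 = 0b00111010.
P3: S = E(K, 0b01111111) = 0b11010110; 0b00110010 ⊕ 0b11010110 = 0b11100100.
P4: S = E(K, 0b11010110) = 0b10111100; 0b00001110 ⊕ 0b10111100 = 0b10110010.
P5: S = E(K, 0b10111100) = 0b00100110; 0b00010000 ⊕ 0b00100110 = 0b00110110.
P6: S = E(K, 0b00100110) = 0b10000000; 0b01111100 ⊕ 0b10000000 = 0b11111100.
Blocks that differ from the original plaintext: P5.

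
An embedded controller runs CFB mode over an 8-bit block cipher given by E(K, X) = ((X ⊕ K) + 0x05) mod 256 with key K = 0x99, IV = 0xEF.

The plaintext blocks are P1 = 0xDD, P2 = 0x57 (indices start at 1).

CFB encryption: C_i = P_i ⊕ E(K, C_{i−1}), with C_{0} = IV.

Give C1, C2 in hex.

C1: E(K, 0xEF) = 0x7B; 0xDD ⊕ 0x7B = 0xA6.
C2: E(K, 0xA6) = 0x44; 0x57 ⊕ 0x44 = 0x13.

C1 = 0xA6, C2 = 0x13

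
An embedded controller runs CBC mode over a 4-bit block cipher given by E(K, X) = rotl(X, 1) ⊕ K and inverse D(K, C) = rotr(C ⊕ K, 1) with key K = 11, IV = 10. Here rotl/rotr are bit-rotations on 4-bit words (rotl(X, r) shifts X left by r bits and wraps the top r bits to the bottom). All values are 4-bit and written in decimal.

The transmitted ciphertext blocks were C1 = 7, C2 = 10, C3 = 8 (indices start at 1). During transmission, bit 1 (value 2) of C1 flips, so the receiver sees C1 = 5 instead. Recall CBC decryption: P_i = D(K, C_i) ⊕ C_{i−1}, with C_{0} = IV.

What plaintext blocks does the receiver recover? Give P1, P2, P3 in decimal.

Only C1 changed, to 5. In CBC, a change in C_i garbles P_i and flips the same bit in P_{i+1}. Decrypting the received ciphertext:
P1: D(K, 5) = 7; 7 ⊕ 10 = 13.
P2: D(K, 10) = 8; 8 ⊕ 5 = 13.
P3: D(K, 8) = 9; 9 ⊕ 10 = 3.
Blocks that differ from the original plaintext: P1, P2.

P1 = 13, P2 = 13, P3 = 3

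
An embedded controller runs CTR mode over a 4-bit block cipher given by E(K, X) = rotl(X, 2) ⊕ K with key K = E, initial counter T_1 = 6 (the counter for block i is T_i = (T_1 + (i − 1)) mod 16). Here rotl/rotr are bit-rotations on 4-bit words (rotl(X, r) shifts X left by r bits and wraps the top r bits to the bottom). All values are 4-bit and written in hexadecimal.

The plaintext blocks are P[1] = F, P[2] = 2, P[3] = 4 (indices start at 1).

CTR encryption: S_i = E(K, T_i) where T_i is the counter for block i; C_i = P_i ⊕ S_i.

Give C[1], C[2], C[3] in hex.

C[1]: T = 6, S = E(K, T) = 7; F ⊕ 7 = 8.
C[2]: T = 7, S = E(K, T) = 3; 2 ⊕ 3 = 1.
C[3]: T = 8, S = E(K, T) = C; 4 ⊕ C = 8.

C[1] = 8, C[2] = 1, C[3] = 8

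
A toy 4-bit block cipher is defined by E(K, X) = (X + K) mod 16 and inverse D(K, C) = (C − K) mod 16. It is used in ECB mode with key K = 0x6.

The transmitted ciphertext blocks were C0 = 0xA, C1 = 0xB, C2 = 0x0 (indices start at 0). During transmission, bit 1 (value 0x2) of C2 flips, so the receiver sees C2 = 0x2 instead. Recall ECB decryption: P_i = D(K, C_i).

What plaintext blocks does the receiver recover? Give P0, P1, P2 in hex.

P0 = 0x4, P1 = 0x5, P2 = 0xC

Only C2 changed, to 0x2. In ECB, a change in C_i affects only P_i. Decrypting the received ciphertext:
P0: D(K, 0xA) = 0x4.
P1: D(K, 0xB) = 0x5.
P2: D(K, 0x2) = 0xC.
Blocks that differ from the original plaintext: P2.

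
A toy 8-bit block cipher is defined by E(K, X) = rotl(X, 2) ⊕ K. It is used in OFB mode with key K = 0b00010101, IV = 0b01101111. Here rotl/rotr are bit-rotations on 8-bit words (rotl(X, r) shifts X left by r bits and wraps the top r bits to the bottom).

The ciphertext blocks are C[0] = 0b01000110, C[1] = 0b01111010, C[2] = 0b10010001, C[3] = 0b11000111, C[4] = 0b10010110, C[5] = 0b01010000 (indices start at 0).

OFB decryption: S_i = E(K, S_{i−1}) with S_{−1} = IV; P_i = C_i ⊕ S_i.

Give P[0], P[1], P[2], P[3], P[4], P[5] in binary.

P[0] = 0b11101110, P[1] = 0b11001101, P[2] = 0b01011010, P[3] = 0b11111101, P[4] = 0b01101011, P[5] = 0b10110010

P[0]: S = E(K, 0b01101111) = 0b10101000; 0b01000110 ⊕ 0b10101000 = 0b11101110.
P[1]: S = E(K, 0b10101000) = 0b10110111; 0b01111010 ⊕ 0b10110111 = 0b11001101.
P[2]: S = E(K, 0b10110111) = 0b11001011; 0b10010001 ⊕ 0b11001011 = 0b01011010.
P[3]: S = E(K, 0b11001011) = 0b00111010; 0b11000111 ⊕ 0b00111010 = 0b11111101.
P[4]: S = E(K, 0b00111010) = 0b11111101; 0b10010110 ⊕ 0b11111101 = 0b01101011.
P[5]: S = E(K, 0b11111101) = 0b11100010; 0b01010000 ⊕ 0b11100010 = 0b10110010.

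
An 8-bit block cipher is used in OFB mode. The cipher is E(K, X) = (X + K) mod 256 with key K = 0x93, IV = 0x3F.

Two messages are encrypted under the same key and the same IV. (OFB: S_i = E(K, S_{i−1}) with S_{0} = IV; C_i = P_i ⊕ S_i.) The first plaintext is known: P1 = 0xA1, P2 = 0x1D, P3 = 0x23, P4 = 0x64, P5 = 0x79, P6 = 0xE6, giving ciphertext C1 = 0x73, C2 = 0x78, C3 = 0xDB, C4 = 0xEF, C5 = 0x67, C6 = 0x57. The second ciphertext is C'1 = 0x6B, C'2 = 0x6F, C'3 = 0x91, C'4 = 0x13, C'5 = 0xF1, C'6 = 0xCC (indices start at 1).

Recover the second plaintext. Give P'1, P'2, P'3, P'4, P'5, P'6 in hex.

P'1 = 0xB9, P'2 = 0x0A, P'3 = 0x69, P'4 = 0x98, P'5 = 0xEF, P'6 = 0x7D

In OFB with a reused IV, both messages share the same keystream S_i, so C_i ⊕ C'_i = P_i ⊕ P'_i and thus P'_i = P_i ⊕ C_i ⊕ C'_i.
P'1: 0xA1 ⊕ 0x73 ⊕ 0x6B = 0xB9.
P'2: 0x1D ⊕ 0x78 ⊕ 0x6F = 0x0A.
P'3: 0x23 ⊕ 0xDB ⊕ 0x91 = 0x69.
P'4: 0x64 ⊕ 0xEF ⊕ 0x13 = 0x98.
P'5: 0x79 ⊕ 0x67 ⊕ 0xF1 = 0xEF.
P'6: 0xE6 ⊕ 0x57 ⊕ 0xCC = 0x7D.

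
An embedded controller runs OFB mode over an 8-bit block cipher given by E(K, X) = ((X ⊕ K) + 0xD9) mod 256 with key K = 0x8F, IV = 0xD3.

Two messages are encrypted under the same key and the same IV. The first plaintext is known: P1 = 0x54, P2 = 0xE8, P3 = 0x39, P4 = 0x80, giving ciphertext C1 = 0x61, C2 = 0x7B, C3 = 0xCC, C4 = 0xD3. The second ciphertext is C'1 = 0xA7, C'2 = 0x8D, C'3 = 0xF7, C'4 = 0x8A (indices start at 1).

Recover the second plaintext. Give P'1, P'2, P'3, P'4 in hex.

P'1 = 0x92, P'2 = 0x1E, P'3 = 0x02, P'4 = 0xD9

In OFB with a reused IV, both messages share the same keystream S_i, so C_i ⊕ C'_i = P_i ⊕ P'_i and thus P'_i = P_i ⊕ C_i ⊕ C'_i.
P'1: 0x54 ⊕ 0x61 ⊕ 0xA7 = 0x92.
P'2: 0xE8 ⊕ 0x7B ⊕ 0x8D = 0x1E.
P'3: 0x39 ⊕ 0xCC ⊕ 0xF7 = 0x02.
P'4: 0x80 ⊕ 0xD3 ⊕ 0x8A = 0xD9.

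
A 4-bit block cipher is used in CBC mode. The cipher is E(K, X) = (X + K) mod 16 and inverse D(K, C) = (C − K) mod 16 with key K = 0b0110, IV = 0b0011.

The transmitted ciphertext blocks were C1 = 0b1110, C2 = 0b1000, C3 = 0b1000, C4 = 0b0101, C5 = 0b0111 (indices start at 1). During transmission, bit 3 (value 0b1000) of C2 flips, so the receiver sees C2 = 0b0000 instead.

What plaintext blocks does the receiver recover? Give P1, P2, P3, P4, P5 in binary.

P1 = 0b1011, P2 = 0b0100, P3 = 0b0010, P4 = 0b0111, P5 = 0b0100

CBC decryption: P_i = D(K, C_i) ⊕ C_{i−1}, with C_{0} = IV.
Only C2 changed, to 0b0000. In CBC, a change in C_i garbles P_i and flips the same bit in P_{i+1}. Decrypting the received ciphertext:
P1: D(K, 0b1110) = 0b1000; 0b1000 ⊕ 0b0011 = 0b1011.
P2: D(K, 0b0000) = 0b1010; 0b1010 ⊕ 0b1110 = 0b0100.
P3: D(K, 0b1000) = 0b0010; 0b0010 ⊕ 0b0000 = 0b0010.
P4: D(K, 0b0101) = 0b1111; 0b1111 ⊕ 0b1000 = 0b0111.
P5: D(K, 0b0111) = 0b0001; 0b0001 ⊕ 0b0101 = 0b0100.
Blocks that differ from the original plaintext: P2, P3.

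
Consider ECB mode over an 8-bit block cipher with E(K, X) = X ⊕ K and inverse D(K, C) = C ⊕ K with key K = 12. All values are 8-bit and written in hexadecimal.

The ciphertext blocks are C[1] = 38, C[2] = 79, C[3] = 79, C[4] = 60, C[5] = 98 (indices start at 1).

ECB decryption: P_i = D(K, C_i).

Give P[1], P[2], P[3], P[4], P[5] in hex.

P[1] = 2A, P[2] = 6B, P[3] = 6B, P[4] = 72, P[5] = 8A

P[1]: D(K, 38) = 2A.
P[2]: D(K, 79) = 6B.
P[3]: D(K, 79) = 6B.
P[4]: D(K, 60) = 72.
P[5]: D(K, 98) = 8A.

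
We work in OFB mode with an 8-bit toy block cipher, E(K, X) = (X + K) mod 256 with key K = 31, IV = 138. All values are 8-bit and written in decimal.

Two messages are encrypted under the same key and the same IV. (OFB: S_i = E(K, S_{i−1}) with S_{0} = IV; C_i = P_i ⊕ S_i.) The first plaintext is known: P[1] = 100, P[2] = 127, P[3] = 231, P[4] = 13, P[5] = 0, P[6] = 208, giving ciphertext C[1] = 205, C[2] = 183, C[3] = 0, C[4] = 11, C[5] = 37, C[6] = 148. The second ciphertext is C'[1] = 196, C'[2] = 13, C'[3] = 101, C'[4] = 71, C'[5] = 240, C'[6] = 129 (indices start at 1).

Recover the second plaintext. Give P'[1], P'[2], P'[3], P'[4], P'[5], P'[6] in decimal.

In OFB with a reused IV, both messages share the same keystream S_i, so C_i ⊕ C'_i = P_i ⊕ P'_i and thus P'_i = P_i ⊕ C_i ⊕ C'_i.
P'[1]: 100 ⊕ 205 ⊕ 196 = 109.
P'[2]: 127 ⊕ 183 ⊕ 13 = 197.
P'[3]: 231 ⊕ 0 ⊕ 101 = 130.
P'[4]: 13 ⊕ 11 ⊕ 71 = 65.
P'[5]: 0 ⊕ 37 ⊕ 240 = 213.
P'[6]: 208 ⊕ 148 ⊕ 129 = 197.

P'[1] = 109, P'[2] = 197, P'[3] = 130, P'[4] = 65, P'[5] = 213, P'[6] = 197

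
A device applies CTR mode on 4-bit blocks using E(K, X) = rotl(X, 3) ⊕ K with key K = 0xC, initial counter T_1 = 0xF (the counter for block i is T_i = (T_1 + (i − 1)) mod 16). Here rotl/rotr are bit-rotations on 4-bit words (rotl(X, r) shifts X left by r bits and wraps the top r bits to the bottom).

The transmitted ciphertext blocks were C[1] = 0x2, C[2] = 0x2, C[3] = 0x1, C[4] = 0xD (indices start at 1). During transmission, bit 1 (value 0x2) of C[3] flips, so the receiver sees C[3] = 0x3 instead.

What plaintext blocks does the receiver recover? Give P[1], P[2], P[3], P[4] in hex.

P[1] = 0x1, P[2] = 0xE, P[3] = 0x7, P[4] = 0x0

CTR decryption: S_i = E(K, T_i) where T_i is the counter for block i; P_i = C_i ⊕ S_i.
Only C[3] changed, to 0x3. In CTR, a change in C_i flips the same bit in P_i only; the keystream is unaffected. Decrypting the received ciphertext:
P[1]: T = 0xF, S = E(K, T) = 0x3; 0x2 ⊕ 0x3 = 0x1.
P[2]: T = 0x0, S = E(K, T) = 0xC; 0x2 ⊕ 0xC = 0xE.
P[3]: T = 0x1, S = E(K, T) = 0x4; 0x3 ⊕ 0x4 = 0x7.
P[4]: T = 0x2, S = E(K, T) = 0xD; 0xD ⊕ 0xD = 0x0.
Blocks that differ from the original plaintext: P[3].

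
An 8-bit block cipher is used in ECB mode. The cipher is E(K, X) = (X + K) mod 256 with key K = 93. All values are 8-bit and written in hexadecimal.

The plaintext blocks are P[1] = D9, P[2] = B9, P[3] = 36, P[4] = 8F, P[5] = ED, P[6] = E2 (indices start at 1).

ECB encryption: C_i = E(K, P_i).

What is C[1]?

C[1] = 6C

C[1]: E(K, D9) = 6C.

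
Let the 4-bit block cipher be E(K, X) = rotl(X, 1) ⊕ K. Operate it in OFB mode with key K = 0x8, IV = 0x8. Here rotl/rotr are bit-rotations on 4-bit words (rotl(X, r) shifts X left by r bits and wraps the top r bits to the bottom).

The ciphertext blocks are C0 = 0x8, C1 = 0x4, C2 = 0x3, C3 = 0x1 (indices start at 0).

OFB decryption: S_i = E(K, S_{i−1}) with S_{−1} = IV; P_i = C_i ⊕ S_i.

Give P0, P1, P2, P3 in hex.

P0: S = E(K, 0x8) = 0x9; 0x8 ⊕ 0x9 = 0x1.
P1: S = E(K, 0x9) = 0xB; 0x4 ⊕ 0xB = 0xF.
P2: S = E(K, 0xB) = 0xF; 0x3 ⊕ 0xF = 0xC.
P3: S = E(K, 0xF) = 0x7; 0x1 ⊕ 0x7 = 0x6.

P0 = 0x1, P1 = 0xF, P2 = 0xC, P3 = 0x6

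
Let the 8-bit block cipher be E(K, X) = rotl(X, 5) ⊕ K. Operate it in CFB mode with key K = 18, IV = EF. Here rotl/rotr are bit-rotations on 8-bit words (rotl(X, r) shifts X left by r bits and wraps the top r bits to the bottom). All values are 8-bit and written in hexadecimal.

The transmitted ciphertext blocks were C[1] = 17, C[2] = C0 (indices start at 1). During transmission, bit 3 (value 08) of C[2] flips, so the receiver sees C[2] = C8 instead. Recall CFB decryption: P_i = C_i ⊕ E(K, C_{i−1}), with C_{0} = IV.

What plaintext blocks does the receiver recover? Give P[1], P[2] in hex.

P[1] = F2, P[2] = 32

Only C[2] changed, to C8. In CFB, a change in C_i flips the same bit in P_i and garbles P_{i+1}. Decrypting the received ciphertext:
P[1]: E(K, EF) = E5; 17 ⊕ E5 = F2.
P[2]: E(K, 17) = FA; C8 ⊕ FA = 32.
Blocks that differ from the original plaintext: P[2].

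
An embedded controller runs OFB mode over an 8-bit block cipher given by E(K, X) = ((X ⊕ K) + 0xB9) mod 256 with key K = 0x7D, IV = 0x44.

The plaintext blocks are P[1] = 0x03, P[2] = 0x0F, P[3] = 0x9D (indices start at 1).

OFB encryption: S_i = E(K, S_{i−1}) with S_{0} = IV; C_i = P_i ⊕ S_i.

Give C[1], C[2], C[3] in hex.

C[1] = 0xF1, C[2] = 0x47, C[3] = 0x73

C[1]: S = E(K, 0x44) = 0xF2; 0x03 ⊕ 0xF2 = 0xF1.
C[2]: S = E(K, 0xF2) = 0x48; 0x0F ⊕ 0x48 = 0x47.
C[3]: S = E(K, 0x48) = 0xEE; 0x9D ⊕ 0xEE = 0x73.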